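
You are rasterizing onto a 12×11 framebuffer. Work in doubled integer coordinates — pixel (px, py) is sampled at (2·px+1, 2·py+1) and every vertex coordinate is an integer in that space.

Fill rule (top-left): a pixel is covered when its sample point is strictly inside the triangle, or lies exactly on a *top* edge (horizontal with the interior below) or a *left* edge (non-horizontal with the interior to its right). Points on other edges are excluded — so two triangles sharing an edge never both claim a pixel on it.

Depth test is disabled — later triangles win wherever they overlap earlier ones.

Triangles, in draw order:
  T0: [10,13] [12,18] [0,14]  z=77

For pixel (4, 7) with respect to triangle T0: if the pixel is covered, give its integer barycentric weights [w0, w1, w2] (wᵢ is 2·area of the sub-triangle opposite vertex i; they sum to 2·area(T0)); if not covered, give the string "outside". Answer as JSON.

T0:
  2·area = 52
  edge (10, 13)→(12, 18): d=(2,5) right/bottom  bias=-1
  edge (12, 18)→(0, 14): d=(-12,-4) top-left  bias=+0
  edge (0, 14)→(10, 13): d=(10,-1) top-left  bias=+0
    (1,7)@(3, 15): e=[39,0,13] → █  [on edge]
    (2,7)@(5, 15): e=[29,8,15] → █
    (3,7)@(7, 15): e=[19,16,17] → █
    (4,7)@(9, 15): e=[9,24,19] → █
    (5,7)@(11, 15): e=[-1,32,21] → ·
    (1,8)@(3, 17): e=[43,-24,33] → ·
    (2,8)@(5, 17): e=[33,-16,35] → ·
    (3,8)@(7, 17): e=[23,-8,37] → ·
    (4,8)@(9, 17): e=[13,0,39] → █  [on edge]
    (5,8)@(11, 17): e=[3,8,41] → █
    (6,8)@(13, 17): e=[-7,16,43] → ·
    (4,9)@(9, 19): e=[17,-24,59] → ·
    (7,9)@(15, 19): e=[-13,0,65] → ·  [on edge]
    (10,10)@(21, 21): e=[-39,0,91] → ·  [on edge]
  covered (6 px):
    · · · · · · · · · · · ·
    · · · · · · · · · · · ·
    · · · · · · · · · · · ·
    · · · · · · · · · · · ·
    · · · · · · · · · · · ·
    · · · · · · · · · · · ·
    · · · · · · · · · · · ·
    · █ █ █ █ · · · · · · ·
    · · · · █ █ · · · · · ·
    · · · · · · · · · · · ·
    · · · · · · · · · · · ·

Result: [24,19,9]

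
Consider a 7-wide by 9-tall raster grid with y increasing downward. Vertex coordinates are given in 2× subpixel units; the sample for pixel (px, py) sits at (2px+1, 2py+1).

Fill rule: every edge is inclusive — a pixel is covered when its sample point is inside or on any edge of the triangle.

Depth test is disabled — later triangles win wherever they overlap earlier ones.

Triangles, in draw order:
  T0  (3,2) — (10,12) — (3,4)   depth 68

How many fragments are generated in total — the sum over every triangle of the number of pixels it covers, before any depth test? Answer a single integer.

T0:
  2·area = 14
  edge (3, 2)→(10, 12): d=(7,10) inclusive
  edge (10, 12)→(3, 4): d=(-7,-8) inclusive
  edge (3, 4)→(3, 2): d=(0,-2) inclusive
    (1,0)@(3, 1): e=[-7,21,0] → ·  [on edge]
    (1,1)@(3, 3): e=[7,7,0] → █  [on edge]
    (2,1)@(5, 3): e=[-13,23,4] → ·
    (1,2)@(3, 5): e=[21,-7,0] → ·  [on edge]
    (2,2)@(5, 5): e=[1,9,4] → █
    (3,2)@(7, 5): e=[-19,25,8] → ·
    (1,3)@(3, 7): e=[35,-21,0] → ·  [on edge]
    (2,3)@(5, 7): e=[15,-5,4] → ·
    (1,4)@(3, 9): e=[49,-35,0] → ·  [on edge]
    (1,5)@(3, 11): e=[63,-49,0] → ·  [on edge]
    (1,6)@(3, 13): e=[77,-63,0] → ·  [on edge]
    (1,7)@(3, 15): e=[91,-77,0] → ·  [on edge]
    (1,8)@(3, 17): e=[105,-91,0] → ·  [on edge]
  covered (2 px):
    · · · · · · ·
    · █ · · · · ·
    · · █ · · · ·
    · · · · · · ·
    · · · · · · ·
    · · · · · · ·
    · · · · · · ·
    · · · · · · ·
    · · · · · · ·

Final: 2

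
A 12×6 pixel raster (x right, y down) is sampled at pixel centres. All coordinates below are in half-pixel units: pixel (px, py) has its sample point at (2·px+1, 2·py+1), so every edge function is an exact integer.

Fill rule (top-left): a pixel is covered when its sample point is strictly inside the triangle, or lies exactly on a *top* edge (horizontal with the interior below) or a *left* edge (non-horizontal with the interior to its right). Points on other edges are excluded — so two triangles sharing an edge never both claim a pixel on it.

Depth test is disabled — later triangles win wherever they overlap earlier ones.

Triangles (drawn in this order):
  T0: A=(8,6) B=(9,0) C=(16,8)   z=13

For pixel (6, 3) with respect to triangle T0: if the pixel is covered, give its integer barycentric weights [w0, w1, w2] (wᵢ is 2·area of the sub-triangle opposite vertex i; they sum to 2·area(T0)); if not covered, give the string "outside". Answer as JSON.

T0:
  2·area = 50
  edge (8, 6)→(9, 0): d=(1,-6) top-left  bias=+0
  edge (9, 0)→(16, 8): d=(7,8) right/bottom  bias=-1
  edge (16, 8)→(8, 6): d=(-8,-2) top-left  bias=+0
    (4,0)@(9, 1): e=[1,7,42] → X
    (5,0)@(11, 1): e=[13,-9,46] → .
    (4,1)@(9, 3): e=[3,21,26] → X
    (5,1)@(11, 3): e=[15,5,30] → X
    (6,1)@(13, 3): e=[27,-11,34] → .
    (4,2)@(9, 5): e=[5,35,10] → X
    (6,2)@(13, 5): e=[29,3,18] → X
    (7,2)@(15, 5): e=[41,-13,22] → .
    (4,3)@(9, 7): e=[7,49,-6] → .
    (5,3)@(11, 7): e=[19,33,-2] → .
    (6,3)@(13, 7): e=[31,17,2] → X
    (7,3)@(15, 7): e=[43,1,6] → X
  covered (8 px):
    . . . . X . . . . . . .
    . . . . X X . . . . . .
    . . . . X X X . . . . .
    . . . . . . X X . . . .
    . . . . . . . . . . . .
    . . . . . . . . . . . .

Answer: [17,2,31]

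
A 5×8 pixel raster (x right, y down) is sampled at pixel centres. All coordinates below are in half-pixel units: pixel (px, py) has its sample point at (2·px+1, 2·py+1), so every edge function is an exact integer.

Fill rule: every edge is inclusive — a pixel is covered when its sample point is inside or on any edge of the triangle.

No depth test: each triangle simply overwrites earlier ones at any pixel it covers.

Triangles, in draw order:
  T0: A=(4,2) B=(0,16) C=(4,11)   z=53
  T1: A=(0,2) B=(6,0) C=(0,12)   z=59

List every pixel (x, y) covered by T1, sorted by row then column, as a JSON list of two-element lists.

T0:
  2·area = 36  (B↔C swapped to make it positive)
  edge (4, 2)→(4, 11): d=(0,9) inclusive
  edge (4, 11)→(0, 16): d=(-4,5) inclusive
  edge (0, 16)→(4, 2): d=(4,-14) inclusive
    (1,3)@(3, 7): e=[9,21,6] → █
    (2,3)@(5, 7): e=[-9,11,34] → ·
    (1,4)@(3, 9): e=[9,13,14] → █
    (2,4)@(5, 9): e=[-9,3,42] → ·
    (1,5)@(3, 11): e=[9,5,22] → █
    (2,5)@(5, 11): e=[-9,-5,50] → ·
    (0,6)@(1, 13): e=[27,7,2] → █
    (1,6)@(3, 13): e=[9,-3,30] → ·
    (0,7)@(1, 15): e=[27,-1,10] → ·
  covered (4 px):
    · · · · ·
    · · · · ·
    · · · · ·
    · █ · · ·
    · █ · · ·
    · █ · · ·
    █ · · · ·
    · · · · ·
T1:
  2·area = 60
  edge (0, 2)→(6, 0): d=(6,-2) inclusive
  edge (6, 0)→(0, 12): d=(-6,12) inclusive
  edge (0, 12)→(0, 2): d=(0,-10) inclusive
    (1,0)@(3, 1): e=[0,30,30] → █  [on edge]
    (2,0)@(5, 1): e=[4,6,50] → █
    (3,0)@(7, 1): e=[8,-18,70] → ·
    (0,1)@(1, 3): e=[8,42,10] → █
    (2,1)@(5, 3): e=[16,-6,50] → ·
    (0,2)@(1, 5): e=[20,30,10] → █
    (2,2)@(5, 5): e=[28,-18,50] → ·
    (0,3)@(1, 7): e=[32,18,10] → █
    (1,3)@(3, 7): e=[36,-6,30] → ·
    (0,4)@(1, 9): e=[44,6,10] → █
    (1,4)@(3, 9): e=[48,-18,30] → ·
    (0,5)@(1, 11): e=[56,-6,10] → ·
  covered (8 px):
    · █ █ · ·
    █ █ · · ·
    █ █ · · ·
    █ · · · ·
    █ · · · ·
    · · · · ·
    · · · · ·
    · · · · ·

Answer: [[1,0],[2,0],[0,1],[1,1],[0,2],[1,2],[0,3],[0,4]]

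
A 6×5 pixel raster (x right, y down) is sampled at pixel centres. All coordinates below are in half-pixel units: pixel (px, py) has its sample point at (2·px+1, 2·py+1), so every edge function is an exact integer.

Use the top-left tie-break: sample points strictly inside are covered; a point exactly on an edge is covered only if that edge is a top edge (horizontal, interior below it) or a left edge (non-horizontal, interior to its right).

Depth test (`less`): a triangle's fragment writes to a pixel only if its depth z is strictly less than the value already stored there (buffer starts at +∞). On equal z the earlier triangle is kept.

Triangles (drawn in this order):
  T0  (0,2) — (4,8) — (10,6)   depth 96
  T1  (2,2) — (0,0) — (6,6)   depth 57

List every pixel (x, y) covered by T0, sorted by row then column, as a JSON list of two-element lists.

T0:
  2·area = 44  (B↔C swapped to make it positive)
  edge (0, 2)→(10, 6): d=(10,4) right/bottom  bias=-1
  edge (10, 6)→(4, 8): d=(-6,2) right/bottom  bias=-1
  edge (4, 8)→(0, 2): d=(-4,-6) top-left  bias=+0
    (0,1)@(1, 3): e=[6,36,2] → █
    (1,1)@(3, 3): e=[-2,32,14] → ·
    (0,2)@(1, 5): e=[26,24,-6] → ·
    (1,2)@(3, 5): e=[18,20,6] → █
    (2,2)@(5, 5): e=[10,16,18] → █
    (3,2)@(7, 5): e=[2,12,30] → █
    (4,2)@(9, 5): e=[-6,8,42] → ·
    (1,3)@(3, 7): e=[38,8,-2] → ·
    (2,3)@(5, 7): e=[30,4,10] → █
    (3,3)@(7, 7): e=[22,0,22] → ·  [on edge]
    (0,4)@(1, 9): e=[66,0,-22] → ·  [on edge]
    (2,4)@(5, 9): e=[50,-8,2] → ·
  covered (5 px):
    · · · · · ·
    █ · · · · ·
    · █ █ █ · ·
    · · █ · · ·
    · · · · · ·
T1:
  degenerate (2·area = 0) — covers nothing

Result: [[0,1],[1,2],[2,2],[3,2],[2,3]]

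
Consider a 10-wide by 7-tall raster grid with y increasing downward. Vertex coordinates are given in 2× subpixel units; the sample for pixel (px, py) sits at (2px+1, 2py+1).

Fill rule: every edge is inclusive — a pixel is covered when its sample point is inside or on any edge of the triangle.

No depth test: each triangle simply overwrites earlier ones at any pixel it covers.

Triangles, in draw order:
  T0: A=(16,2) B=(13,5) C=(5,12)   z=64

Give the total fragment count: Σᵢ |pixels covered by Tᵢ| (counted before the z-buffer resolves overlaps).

T0:
  2·area = 3
  edge (16, 2)→(13, 5): d=(-3,3) inclusive
  edge (13, 5)→(5, 12): d=(-8,7) inclusive
  edge (5, 12)→(16, 2): d=(11,-10) inclusive
    (8,0)@(17, 1): e=[0,4,-1] → .  [on edge]
    (7,1)@(15, 3): e=[0,2,1] → X  [on edge]
    (8,1)@(17, 3): e=[-6,-12,21] → .
    (6,2)@(13, 5): e=[0,0,3] → X  [on edge]
    (7,2)@(15, 5): e=[-6,-14,23] → .
    (5,3)@(11, 7): e=[0,-2,5] → .  [on edge]
    (6,3)@(13, 7): e=[-6,-16,25] → .
    (4,4)@(9, 9): e=[0,-4,7] → .  [on edge]
    (3,5)@(7, 11): e=[0,-6,9] → .  [on edge]
    (2,6)@(5, 13): e=[0,-8,11] → .  [on edge]
  covered (2 px):
    . . . . . . . . . .
    . . . . . . . X . .
    . . . . . . X . . .
    . . . . . . . . . .
    . . . . . . . . . .
    . . . . . . . . . .
    . . . . . . . . . .

Result: 2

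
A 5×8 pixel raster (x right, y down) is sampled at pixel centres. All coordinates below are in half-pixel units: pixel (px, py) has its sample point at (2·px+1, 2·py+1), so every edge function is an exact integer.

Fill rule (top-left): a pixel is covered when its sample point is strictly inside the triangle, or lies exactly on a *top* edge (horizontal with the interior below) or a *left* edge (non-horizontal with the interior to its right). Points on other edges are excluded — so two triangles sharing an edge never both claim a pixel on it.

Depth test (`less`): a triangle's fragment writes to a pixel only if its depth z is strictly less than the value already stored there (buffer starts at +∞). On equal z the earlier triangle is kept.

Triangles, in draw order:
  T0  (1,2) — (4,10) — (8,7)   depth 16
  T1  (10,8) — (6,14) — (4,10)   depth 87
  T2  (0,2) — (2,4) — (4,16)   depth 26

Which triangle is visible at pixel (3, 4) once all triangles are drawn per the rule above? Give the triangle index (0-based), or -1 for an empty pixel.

T0:
  2·area = 41  (B↔C swapped to make it positive)
  edge (1, 2)→(8, 7): d=(7,5) right/bottom  bias=-1
  edge (8, 7)→(4, 10): d=(-4,3) right/bottom  bias=-1
  edge (4, 10)→(1, 2): d=(-3,-8) top-left  bias=+0
    (1,2)@(3, 5): e=[11,23,7] → X
    (2,2)@(5, 5): e=[1,17,23] → X
    (3,2)@(7, 5): e=[-9,11,39] → .
    (1,3)@(3, 7): e=[25,15,1] → X
    (3,3)@(7, 7): e=[5,3,33] → X
    (4,3)@(9, 7): e=[-5,-3,49] → .
    (1,4)@(3, 9): e=[39,7,-5] → .
    (2,4)@(5, 9): e=[29,1,11] → X
    (3,4)@(7, 9): e=[19,-5,27] → .
    (2,5)@(5, 11): e=[43,-7,5] → .
  covered (6 px):
    . . . . .
    . . . . .
    . X X . .
    . X X X .
    . . X . .
    . . . . .
    . . . . .
    . . . . .
T1:
  2·area = 28
  edge (10, 8)→(6, 14): d=(-4,6) right/bottom  bias=-1
  edge (6, 14)→(4, 10): d=(-2,-4) top-left  bias=+0
  edge (4, 10)→(10, 8): d=(6,-2) top-left  bias=+0
    (3,4)@(7, 9): e=[14,14,0] → X  [on edge]
    (4,4)@(9, 9): e=[2,22,4] → X
    (0,5)@(1, 11): e=[42,-14,0] → .  [on edge]
    (2,5)@(5, 11): e=[18,2,8] → X
    (4,5)@(9, 11): e=[-6,18,16] → .
    (2,6)@(5, 13): e=[10,-2,20] → .
    (3,6)@(7, 13): e=[-2,6,24] → .
  covered (4 px):
    . . . . .
    . . . . .
    . . . . .
    . . . . .
    . . . X X
    . . X X .
    . . . . .
    . . . . .
T2:
  2·area = 20
  edge (0, 2)→(2, 4): d=(2,2) right/bottom  bias=-1
  edge (2, 4)→(4, 16): d=(2,12) right/bottom  bias=-1
  edge (4, 16)→(0, 2): d=(-4,-14) top-left  bias=+0
    (0,1)@(1, 3): e=[0,10,10] → .  [on edge]
    (0,2)@(1, 5): e=[4,14,2] → X
    (1,2)@(3, 5): e=[0,-10,30] → .  [on edge]
    (0,3)@(1, 7): e=[8,18,-6] → .
    (2,3)@(5, 7): e=[0,-30,50] → .  [on edge]
    (3,4)@(7, 9): e=[0,-50,70] → .  [on edge]
    (1,5)@(3, 11): e=[12,2,6] → X
    (2,5)@(5, 11): e=[8,-22,34] → .
    (4,5)@(9, 11): e=[0,-70,90] → .  [on edge]
    (1,6)@(3, 13): e=[16,6,-2] → .
  covered (2 px):
    . . . . .
    . . . . .
    X . . . .
    . . . . .
    . . . . .
    . X . . .
    . . . . .
    . . . . .

Z-buffer (winner per pixel, '.' = empty):
  . . . . .
  . . . . .
  2 0 0 . .
  . 0 0 0 .
  . . 0 1 1
  . 2 1 1 .
  . . . . .
  . . . . .

Answer: 1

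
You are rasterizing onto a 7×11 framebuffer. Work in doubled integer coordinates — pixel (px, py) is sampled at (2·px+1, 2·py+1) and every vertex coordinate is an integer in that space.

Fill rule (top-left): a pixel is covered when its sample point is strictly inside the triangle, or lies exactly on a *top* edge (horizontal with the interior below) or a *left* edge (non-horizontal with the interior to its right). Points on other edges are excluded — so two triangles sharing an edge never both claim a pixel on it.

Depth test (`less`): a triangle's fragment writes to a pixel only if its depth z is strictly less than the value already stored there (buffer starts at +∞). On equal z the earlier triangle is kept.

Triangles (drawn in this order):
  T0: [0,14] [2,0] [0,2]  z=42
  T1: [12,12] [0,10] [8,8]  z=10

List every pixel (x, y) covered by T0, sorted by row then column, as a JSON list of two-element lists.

T0:
  2·area = 24  (B↔C swapped to make it positive)
  edge (0, 14)→(0, 2): d=(0,-12) top-left  bias=+0
  edge (0, 2)→(2, 0): d=(2,-2) top-left  bias=+0
  edge (2, 0)→(0, 14): d=(-2,14) right/bottom  bias=-1
    (0,0)@(1, 1): e=[12,0,12] → X  [on edge]
    (1,0)@(3, 1): e=[36,4,-16] → .
    (0,1)@(1, 3): e=[12,4,8] → X
    (1,1)@(3, 3): e=[36,8,-20] → .
    (0,2)@(1, 5): e=[12,8,4] → X
    (1,2)@(3, 5): e=[36,12,-24] → .
    (0,3)@(1, 7): e=[12,12,0] → .  [on edge]
  covered (3 px):
    X . . . . . .
    X . . . . . .
    X . . . . . .
    . . . . . . .
    . . . . . . .
    . . . . . . .
    . . . . . . .
    . . . . . . .
    . . . . . . .
    . . . . . . .
    . . . . . . .
T1:
  2·area = 40
  edge (12, 12)→(0, 10): d=(-12,-2) top-left  bias=+0
  edge (0, 10)→(8, 8): d=(8,-2) top-left  bias=+0
  edge (8, 8)→(12, 12): d=(4,4) right/bottom  bias=-1
    (0,0)@(1, 1): e=[110,-70,0] → .  [on edge]
    (1,1)@(3, 3): e=[90,-50,0] → .  [on edge]
    (2,2)@(5, 5): e=[70,-30,0] → .  [on edge]
    (3,3)@(7, 7): e=[50,-10,0] → .  [on edge]
    (2,4)@(5, 9): e=[22,2,16] → X
    (3,4)@(7, 9): e=[26,6,8] → X
    (4,4)@(9, 9): e=[30,10,0] → .  [on edge]
    (2,5)@(5, 11): e=[-2,18,24] → .
    (3,5)@(7, 11): e=[2,22,16] → X
    (4,5)@(9, 11): e=[6,26,8] → X
    (5,5)@(11, 11): e=[10,30,0] → .  [on edge]
    (3,6)@(7, 13): e=[-22,38,24] → .
    (6,6)@(13, 13): e=[-10,50,0] → .  [on edge]
  covered (4 px):
    . . . . . . .
    . . . . . . .
    . . . . . . .
    . . . . . . .
    . . X X . . .
    . . . X X . .
    . . . . . . .
    . . . . . . .
    . . . . . . .
    . . . . . . .
    . . . . . . .

Answer: [[0,0],[0,1],[0,2]]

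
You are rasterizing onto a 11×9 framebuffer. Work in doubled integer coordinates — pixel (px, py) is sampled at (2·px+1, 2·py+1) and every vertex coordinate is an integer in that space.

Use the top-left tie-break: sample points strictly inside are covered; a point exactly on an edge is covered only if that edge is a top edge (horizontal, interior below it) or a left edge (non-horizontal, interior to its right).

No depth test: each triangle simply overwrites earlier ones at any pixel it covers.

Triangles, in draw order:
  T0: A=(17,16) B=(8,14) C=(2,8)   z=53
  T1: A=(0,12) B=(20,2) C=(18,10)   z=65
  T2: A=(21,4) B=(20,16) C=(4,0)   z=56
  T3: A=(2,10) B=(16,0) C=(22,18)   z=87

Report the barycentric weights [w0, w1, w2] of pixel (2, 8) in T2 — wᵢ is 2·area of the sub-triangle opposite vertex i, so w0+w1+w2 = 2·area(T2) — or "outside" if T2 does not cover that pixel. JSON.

T0:
  2·area = 42
  edge (17, 16)→(8, 14): d=(-9,-2) top-left  bias=+0
  edge (8, 14)→(2, 8): d=(-6,-6) top-left  bias=+0
  edge (2, 8)→(17, 16): d=(15,8) right/bottom  bias=-1
    (0,3)@(1, 7): e=[49,0,-7] → ·  [on edge]
    (1,4)@(3, 9): e=[35,0,7] → █  [on edge]
    (2,4)@(5, 9): e=[39,12,-9] → ·
    (1,5)@(3, 11): e=[17,-12,37] → ·
    (2,5)@(5, 11): e=[21,0,21] → █  [on edge]
    (3,5)@(7, 11): e=[25,12,5] → █
    (4,5)@(9, 11): e=[29,24,-11] → ·
    (2,6)@(5, 13): e=[3,-12,51] → ·
    (3,6)@(7, 13): e=[7,0,35] → █  [on edge]
    (4,6)@(9, 13): e=[11,12,19] → █
    (5,6)@(11, 13): e=[15,24,3] → █
    (6,6)@(13, 13): e=[19,36,-13] → ·
    (4,7)@(9, 15): e=[-7,0,49] → ·  [on edge]
    (5,8)@(11, 17): e=[-21,0,63] → ·  [on edge]
  covered (8 px):
    · · · · · · · · · · ·
    · · · · · · · · · · ·
    · · · · · · · · · · ·
    · · · · · · · · · · ·
    · █ · · · · · · · · ·
    · · █ █ · · · · · · ·
    · · · █ █ █ · · · · ·
    · · · · · · █ █ · · ·
    · · · · · · · · · · ·
T1:
  2·area = 140
  edge (0, 12)→(20, 2): d=(20,-10) top-left  bias=+0
  edge (20, 2)→(18, 10): d=(-2,8) right/bottom  bias=-1
  edge (18, 10)→(0, 12): d=(-18,2) right/bottom  bias=-1
    (9,1)@(19, 3): e=[10,6,124] → █
    (10,1)@(21, 3): e=[30,-10,120] → ·
    (7,2)@(15, 5): e=[10,34,96] → █
    (8,2)@(17, 5): e=[30,18,92] → █
    (10,2)@(21, 5): e=[70,-14,84] → ·
    (5,3)@(11, 7): e=[10,62,68] → █
    (6,3)@(13, 7): e=[30,46,64] → █
    (9,3)@(19, 7): e=[90,-2,52] → ·
    (3,4)@(7, 9): e=[10,90,40] → █
    (4,4)@(9, 9): e=[30,74,36] → █
    (9,4)@(19, 9): e=[130,-6,16] → ·
    (1,5)@(3, 11): e=[10,118,12] → █
    (4,5)@(9, 11): e=[70,70,0] → ·  [on edge]
  covered (17 px):
    · · · · · · · · · · ·
    · · · · · · · · · █ ·
    · · · · · · · █ █ █ ·
    · · · · · █ █ █ █ · ·
    · · · █ █ █ █ █ █ · ·
    · █ █ █ · · · · · · ·
    · · · · · · · · · · ·
    · · · · · · · · · · ·
    · · · · · · · · · · ·
T2:
  2·area = 208
  edge (21, 4)→(20, 16): d=(-1,12) right/bottom  bias=-1
  edge (20, 16)→(4, 0): d=(-16,-16) top-left  bias=+0
  edge (4, 0)→(21, 4): d=(17,4) right/bottom  bias=-1
    (2,0)@(5, 1): e=[195,0,13] → █  [on edge]
    (3,0)@(7, 1): e=[171,32,5] → █
    (4,0)@(9, 1): e=[147,64,-3] → ·
    (2,1)@(5, 3): e=[193,-32,47] → ·
    (3,1)@(7, 3): e=[169,0,39] → █  [on edge]
    (4,1)@(9, 3): e=[145,32,31] → █
    (5,1)@(11, 3): e=[121,64,23] → █
    (6,1)@(13, 3): e=[97,96,15] → █
    (7,1)@(15, 3): e=[73,128,7] → █
    (8,1)@(17, 3): e=[49,160,-1] → ·
    (3,2)@(7, 5): e=[167,-32,73] → ·
    (4,2)@(9, 5): e=[143,0,65] → █  [on edge]
    (5,3)@(11, 7): e=[117,0,91] → █  [on edge]
    (6,4)@(13, 9): e=[91,0,117] → █  [on edge]
    (7,5)@(15, 11): e=[65,0,143] → █  [on edge]
    (8,6)@(17, 13): e=[39,0,169] → █  [on edge]
    (9,7)@(19, 15): e=[13,0,195] → █  [on edge]
    (10,8)@(21, 17): e=[-13,0,221] → ·  [on edge]
  covered (28 px):
    · · █ █ · · · · · · ·
    · · · █ █ █ █ █ · · ·
    · · · · █ █ █ █ █ █ ·
    · · · · · █ █ █ █ █ ·
    · · · · · · █ █ █ █ ·
    · · · · · · · █ █ █ ·
    · · · · · · · · █ █ ·
    · · · · · · · · · █ ·
    · · · · · · · · · · ·
T3:
  2·area = 312
  edge (2, 10)→(16, 0): d=(14,-10) top-left  bias=+0
  edge (16, 0)→(22, 18): d=(6,18) right/bottom  bias=-1
  edge (22, 18)→(2, 10): d=(-20,-8) top-left  bias=+0
    (7,0)@(15, 1): e=[4,24,284] → █
    (8,0)@(17, 1): e=[24,-12,300] → ·
    (6,1)@(13, 3): e=[12,72,228] → █
    (8,1)@(17, 3): e=[52,0,260] → ·  [on edge]
    (4,2)@(9, 5): e=[0,156,156] → █  [on edge]
    (5,2)@(11, 5): e=[20,120,172] → █
    (8,2)@(17, 5): e=[80,12,220] → █
    (9,2)@(19, 5): e=[100,-24,236] → ·
    (3,3)@(7, 7): e=[8,204,100] → █
    (9,3)@(19, 7): e=[128,-12,196] → ·
    (2,4)@(5, 9): e=[16,252,44] → █
    (9,4)@(19, 9): e=[156,0,156] → ·  [on edge]
    (10,7)@(21, 15): e=[260,0,52] → ·  [on edge]
  covered (38 px):
    · · · · · · · █ · · ·
    · · · · · · █ █ · · ·
    · · · · █ █ █ █ █ · ·
    · · · █ █ █ █ █ █ · ·
    · · █ █ █ █ █ █ █ · ·
    · · █ █ █ █ █ █ █ █ ·
    · · · · · █ █ █ █ █ ·
    · · · · · · · █ █ █ ·
    · · · · · · · · · · █

Result: "outside"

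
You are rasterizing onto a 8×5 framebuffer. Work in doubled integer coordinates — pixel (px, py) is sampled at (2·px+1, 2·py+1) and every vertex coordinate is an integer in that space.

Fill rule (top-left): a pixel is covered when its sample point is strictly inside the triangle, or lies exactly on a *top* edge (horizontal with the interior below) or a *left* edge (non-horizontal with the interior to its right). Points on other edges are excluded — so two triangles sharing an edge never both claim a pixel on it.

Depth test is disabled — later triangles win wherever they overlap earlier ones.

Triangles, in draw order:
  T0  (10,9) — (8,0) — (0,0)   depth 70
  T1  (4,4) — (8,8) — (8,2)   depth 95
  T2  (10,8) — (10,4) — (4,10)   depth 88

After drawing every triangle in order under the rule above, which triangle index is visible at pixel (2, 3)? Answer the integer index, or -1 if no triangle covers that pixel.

T0:
  2·area = 72  (B↔C swapped to make it positive)
  edge (10, 9)→(0, 0): d=(-10,-9) top-left  bias=+0
  edge (0, 0)→(8, 0): d=(8,0) top-left  bias=+0
  edge (8, 0)→(10, 9): d=(2,9) right/bottom  bias=-1
    (1,0)@(3, 1): e=[17,8,47] → █
    (2,0)@(5, 1): e=[35,8,29] → █
    (3,0)@(7, 1): e=[53,8,11] → █
    (4,0)@(9, 1): e=[71,8,-7] → ·
    (1,1)@(3, 3): e=[-3,24,51] → ·
    (2,1)@(5, 3): e=[15,24,33] → █
    (4,1)@(9, 3): e=[51,24,-3] → ·
    (2,2)@(5, 5): e=[-5,40,37] → ·
    (3,2)@(7, 5): e=[13,40,19] → █
    (4,2)@(9, 5): e=[31,40,1] → █
    (5,2)@(11, 5): e=[49,40,-17] → ·
    (3,3)@(7, 7): e=[-7,56,23] → ·
  covered (8 px):
    · █ █ █ · · · ·
    · · █ █ · · · ·
    · · · █ █ · · ·
    · · · · █ · · ·
    · · · · · · · ·
T1:
  2·area = 24  (B↔C swapped to make it positive)
  edge (4, 4)→(8, 2): d=(4,-2) top-left  bias=+0
  edge (8, 2)→(8, 8): d=(0,6) right/bottom  bias=-1
  edge (8, 8)→(4, 4): d=(-4,-4) top-left  bias=+0
    (0,0)@(1, 1): e=[-18,42,0] → ·  [on edge]
    (1,1)@(3, 3): e=[-6,30,0] → ·  [on edge]
    (3,1)@(7, 3): e=[2,6,16] → █
    (4,1)@(9, 3): e=[6,-6,24] → ·
    (2,2)@(5, 5): e=[6,18,0] → █  [on edge]
    (4,2)@(9, 5): e=[14,-6,16] → ·
    (2,3)@(5, 7): e=[14,18,-8] → ·
    (3,3)@(7, 7): e=[18,6,0] → █  [on edge]
    (4,3)@(9, 7): e=[22,-6,8] → ·
    (3,4)@(7, 9): e=[26,6,-8] → ·
    (4,4)@(9, 9): e=[30,-6,0] → ·  [on edge]
  covered (4 px):
    · · · · · · · ·
    · · · █ · · · ·
    · · █ █ · · · ·
    · · · █ · · · ·
    · · · · · · · ·
T2:
  2·area = 24  (B↔C swapped to make it positive)
  edge (10, 8)→(4, 10): d=(-6,2) right/bottom  bias=-1
  edge (4, 10)→(10, 4): d=(6,-6) top-left  bias=+0
  edge (10, 4)→(10, 8): d=(0,4) right/bottom  bias=-1
    (6,0)@(13, 1): e=[36,0,-12] → ·  [on edge]
    (5,1)@(11, 3): e=[28,0,-4] → ·  [on edge]
    (4,2)@(9, 5): e=[20,0,4] → █  [on edge]
    (5,2)@(11, 5): e=[16,12,-4] → ·
    (3,3)@(7, 7): e=[12,0,12] → █  [on edge]
    (5,3)@(11, 7): e=[4,24,-4] → ·
    (6,3)@(13, 7): e=[0,36,-12] → ·  [on edge]
    (2,4)@(5, 9): e=[4,0,20] → █  [on edge]
    (3,4)@(7, 9): e=[0,12,12] → ·  [on edge]
    (4,4)@(9, 9): e=[-4,24,4] → ·
  covered (4 px):
    · · · · · · · ·
    · · · · · · · ·
    · · · · █ · · ·
    · · · █ █ · · ·
    · · █ · · · · ·

Z-buffer (winner per pixel, '.' = empty):
  . 0 0 0 . . . .
  . . 0 1 . . . .
  . . 1 1 2 . . .
  . . . 2 2 . . .
  . . 2 . . . . .

Result: -1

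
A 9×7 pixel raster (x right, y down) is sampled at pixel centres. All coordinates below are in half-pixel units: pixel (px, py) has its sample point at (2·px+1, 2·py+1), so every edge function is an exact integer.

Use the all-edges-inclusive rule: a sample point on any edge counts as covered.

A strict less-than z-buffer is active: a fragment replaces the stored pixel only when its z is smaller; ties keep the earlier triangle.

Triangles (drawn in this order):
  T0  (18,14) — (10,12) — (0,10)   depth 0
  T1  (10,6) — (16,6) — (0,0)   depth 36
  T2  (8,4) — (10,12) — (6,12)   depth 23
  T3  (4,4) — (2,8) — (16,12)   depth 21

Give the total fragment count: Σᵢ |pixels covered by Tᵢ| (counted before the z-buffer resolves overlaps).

T0:
  2·area = 4  (B↔C swapped to make it positive)
  edge (18, 14)→(0, 10): d=(-18,-4) inclusive
  edge (0, 10)→(10, 12): d=(10,2) inclusive
  edge (10, 12)→(18, 14): d=(8,2) inclusive
    (2,5)@(5, 11): e=[2,0,2] → X  [on edge]
    (3,5)@(7, 11): e=[10,-4,-2] → .
    (2,6)@(5, 13): e=[-34,20,18] → .
    (7,6)@(15, 13): e=[6,0,-2] → .  [on edge]
  covered (1 px):
    . . . . . . . . .
    . . . . . . . . .
    . . . . . . . . .
    . . . . . . . . .
    . . . . . . . . .
    . . X . . . . . .
    . . . . . . . . .
T1:
  2·area = 36  (B↔C swapped to make it positive)
  edge (10, 6)→(0, 0): d=(-10,-6) inclusive
  edge (0, 0)→(16, 6): d=(16,6) inclusive
  edge (16, 6)→(10, 6): d=(-6,0) inclusive
    (2,1)@(5, 3): e=[0,18,18] → X  [on edge]
    (3,1)@(7, 3): e=[12,6,18] → X
    (4,1)@(9, 3): e=[24,-6,18] → .
    (2,2)@(5, 5): e=[-20,50,6] → .
    (3,2)@(7, 5): e=[-8,38,6] → .
    (4,2)@(9, 5): e=[4,26,6] → X
    (5,2)@(11, 5): e=[16,14,6] → X
    (6,2)@(13, 5): e=[28,2,6] → X
    (7,2)@(15, 5): e=[40,-10,6] → .
    (4,3)@(9, 7): e=[-16,58,-6] → .
    (5,3)@(11, 7): e=[-4,46,-6] → .
    (6,3)@(13, 7): e=[8,34,-6] → .
    (7,4)@(15, 9): e=[0,54,-18] → .  [on edge]
  covered (5 px):
    . . . . . . . . .
    . . X X . . . . .
    . . . . X X X . .
    . . . . . . . . .
    . . . . . . . . .
    . . . . . . . . .
    . . . . . . . . .
T2:
  2·area = 32
  edge (8, 4)→(10, 12): d=(2,8) inclusive
  edge (10, 12)→(6, 12): d=(-4,0) inclusive
  edge (6, 12)→(8, 4): d=(2,-8) inclusive
    (3,4)@(7, 9): e=[18,12,2] → X
    (4,4)@(9, 9): e=[2,12,18] → X
    (5,4)@(11, 9): e=[-14,12,34] → .
    (3,5)@(7, 11): e=[22,4,6] → X
    (5,5)@(11, 11): e=[-10,4,38] → .
    (3,6)@(7, 13): e=[26,-4,10] → .
    (4,6)@(9, 13): e=[10,-4,26] → .
  covered (4 px):
    . . . . . . . . .
    . . . . . . . . .
    . . . . . . . . .
    . . . . . . . . .
    . . . X X . . . .
    . . . X X . . . .
    . . . . . . . . .
T3:
  2·area = 64  (B↔C swapped to make it positive)
  edge (4, 4)→(16, 12): d=(12,8) inclusive
  edge (16, 12)→(2, 8): d=(-14,-4) inclusive
  edge (2, 8)→(4, 4): d=(2,-4) inclusive
    (2,2)@(5, 5): e=[4,54,6] → X
    (3,2)@(7, 5): e=[-12,62,14] → .
    (1,3)@(3, 7): e=[44,18,2] → X
    (3,3)@(7, 7): e=[12,34,18] → X
    (4,3)@(9, 7): e=[-4,42,26] → .
    (1,4)@(3, 9): e=[68,-10,6] → .
    (2,4)@(5, 9): e=[52,-2,14] → .
    (3,4)@(7, 9): e=[36,6,22] → X
    (4,4)@(9, 9): e=[20,14,30] → X
    (5,4)@(11, 9): e=[4,22,38] → X
    (6,4)@(13, 9): e=[-12,30,46] → .
    (3,5)@(7, 11): e=[60,-22,26] → .
  covered (8 px):
    . . . . . . . . .
    . . . . . . . . .
    . . X . . . . . .
    . X X X . . . . .
    . . . X X X . . .
    . . . . . . X . .
    . . . . . . . . .

Answer: 18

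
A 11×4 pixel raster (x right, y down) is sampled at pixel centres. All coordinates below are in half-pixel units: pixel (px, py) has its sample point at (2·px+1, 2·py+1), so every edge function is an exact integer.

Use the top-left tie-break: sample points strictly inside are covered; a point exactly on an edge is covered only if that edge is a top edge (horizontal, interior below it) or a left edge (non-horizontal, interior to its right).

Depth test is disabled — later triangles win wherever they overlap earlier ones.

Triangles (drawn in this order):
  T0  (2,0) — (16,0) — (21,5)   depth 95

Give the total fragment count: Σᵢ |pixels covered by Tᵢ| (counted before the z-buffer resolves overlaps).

T0:
  2·area = 70
  edge (2, 0)→(16, 0): d=(14,0) top-left  bias=+0
  edge (16, 0)→(21, 5): d=(5,5) right/bottom  bias=-1
  edge (21, 5)→(2, 0): d=(-19,-5) top-left  bias=+0
    (3,0)@(7, 1): e=[14,50,6] → █
    (4,0)@(9, 1): e=[14,40,16] → █
    (5,0)@(11, 1): e=[14,30,26] → █
    (6,0)@(13, 1): e=[14,20,36] → █
    (7,0)@(15, 1): e=[14,10,46] → █
    (8,0)@(17, 1): e=[14,0,56] → ·  [on edge]
    (3,1)@(7, 3): e=[42,60,-32] → ·
    (4,1)@(9, 3): e=[42,50,-22] → ·
    (5,1)@(11, 3): e=[42,40,-12] → ·
    (6,1)@(13, 3): e=[42,30,-2] → ·
    (7,1)@(15, 3): e=[42,20,8] → █
    (8,1)@(17, 3): e=[42,10,18] → █
    (9,1)@(19, 3): e=[42,0,28] → ·  [on edge]
    (10,2)@(21, 5): e=[70,0,0] → ·  [on edge]
  covered (7 px):
    · · · █ █ █ █ █ · · ·
    · · · · · · · █ █ · ·
    · · · · · · · · · · ·
    · · · · · · · · · · ·

Final: 7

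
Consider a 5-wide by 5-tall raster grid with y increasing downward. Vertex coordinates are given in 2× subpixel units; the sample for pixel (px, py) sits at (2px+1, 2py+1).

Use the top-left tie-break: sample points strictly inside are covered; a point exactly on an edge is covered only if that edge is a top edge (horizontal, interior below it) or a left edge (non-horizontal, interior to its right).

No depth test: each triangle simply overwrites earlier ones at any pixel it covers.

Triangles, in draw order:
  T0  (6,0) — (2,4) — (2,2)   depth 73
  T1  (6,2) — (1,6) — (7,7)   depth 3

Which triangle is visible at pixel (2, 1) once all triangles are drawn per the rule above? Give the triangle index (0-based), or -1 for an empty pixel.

T0:
  2·area = 8
  edge (6, 0)→(2, 4): d=(-4,4) right/bottom  bias=-1
  edge (2, 4)→(2, 2): d=(0,-2) top-left  bias=+0
  edge (2, 2)→(6, 0): d=(4,-2) top-left  bias=+0
    (2,0)@(5, 1): e=[0,6,2] → ·  [on edge]
    (1,1)@(3, 3): e=[0,2,6] → ·  [on edge]
    (0,2)@(1, 5): e=[0,-2,10] → ·  [on edge]
  covered (0 px):
    · · · · ·
    · · · · ·
    · · · · ·
    · · · · ·
    · · · · ·
T1:
  2·area = 29  (B↔C swapped to make it positive)
  edge (6, 2)→(7, 7): d=(1,5) right/bottom  bias=-1
  edge (7, 7)→(1, 6): d=(-6,-1) top-left  bias=+0
  edge (1, 6)→(6, 2): d=(5,-4) top-left  bias=+0
    (2,1)@(5, 3): e=[6,22,1] → █
    (3,1)@(7, 3): e=[-4,24,9] → ·
    (1,2)@(3, 5): e=[18,8,3] → █
    (3,2)@(7, 5): e=[-2,12,19] → ·
    (1,3)@(3, 7): e=[20,-4,13] → ·
    (2,3)@(5, 7): e=[10,-2,21] → ·
    (3,3)@(7, 7): e=[0,0,29] → ·  [on edge]
  covered (3 px):
    · · · · ·
    · · █ · ·
    · █ █ · ·
    · · · · ·
    · · · · ·

Z-buffer (winner per pixel, '.' = empty):
  . . . . .
  . . 1 . .
  . 1 1 . .
  . . . . .
  . . . . .

Final: 1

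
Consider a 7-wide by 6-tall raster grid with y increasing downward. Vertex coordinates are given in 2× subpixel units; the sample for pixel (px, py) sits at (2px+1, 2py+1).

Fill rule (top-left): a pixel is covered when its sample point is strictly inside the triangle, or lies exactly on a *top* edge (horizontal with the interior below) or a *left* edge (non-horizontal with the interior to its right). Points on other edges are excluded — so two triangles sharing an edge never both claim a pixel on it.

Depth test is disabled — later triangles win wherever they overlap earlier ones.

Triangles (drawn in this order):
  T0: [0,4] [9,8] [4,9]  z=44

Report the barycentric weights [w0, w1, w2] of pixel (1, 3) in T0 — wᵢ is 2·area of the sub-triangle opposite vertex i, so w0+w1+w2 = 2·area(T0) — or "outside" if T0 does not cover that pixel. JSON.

T0:
  2·area = 29
  edge (0, 4)→(9, 8): d=(9,4) right/bottom  bias=-1
  edge (9, 8)→(4, 9): d=(-5,1) right/bottom  bias=-1
  edge (4, 9)→(0, 4): d=(-4,-5) top-left  bias=+0
    (0,2)@(1, 5): e=[5,23,1] → #
    (1,2)@(3, 5): e=[-3,21,11] → ·
    (0,3)@(1, 7): e=[23,13,-7] → ·
    (1,3)@(3, 7): e=[15,11,3] → #
    (2,3)@(5, 7): e=[7,9,13] → #
    (3,3)@(7, 7): e=[-1,7,23] → ·
    (1,4)@(3, 9): e=[33,1,-5] → ·
    (2,4)@(5, 9): e=[25,-1,5] → ·
  covered (3 px):
    · · · · · · ·
    · · · · · · ·
    # · · · · · ·
    · # # · · · ·
    · · · · · · ·
    · · · · · · ·

Answer: [11,3,15]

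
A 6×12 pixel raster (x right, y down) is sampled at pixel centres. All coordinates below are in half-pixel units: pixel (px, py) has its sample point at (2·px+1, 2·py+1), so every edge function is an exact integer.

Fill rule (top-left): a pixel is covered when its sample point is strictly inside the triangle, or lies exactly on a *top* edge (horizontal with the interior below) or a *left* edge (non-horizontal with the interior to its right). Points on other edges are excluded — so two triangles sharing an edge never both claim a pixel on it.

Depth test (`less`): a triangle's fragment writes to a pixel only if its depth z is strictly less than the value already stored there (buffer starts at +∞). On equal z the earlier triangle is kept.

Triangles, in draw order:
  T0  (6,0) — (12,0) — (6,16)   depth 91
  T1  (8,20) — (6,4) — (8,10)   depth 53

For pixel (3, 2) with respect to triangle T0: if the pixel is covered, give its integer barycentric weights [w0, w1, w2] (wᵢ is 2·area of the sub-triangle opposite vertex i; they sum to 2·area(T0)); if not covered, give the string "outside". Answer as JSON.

T0:
  2·area = 96
  edge (6, 0)→(12, 0): d=(6,0) top-left  bias=+0
  edge (12, 0)→(6, 16): d=(-6,16) right/bottom  bias=-1
  edge (6, 16)→(6, 0): d=(0,-16) top-left  bias=+0
    (3,0)@(7, 1): e=[6,74,16] → #
    (4,0)@(9, 1): e=[6,42,48] → #
    (5,0)@(11, 1): e=[6,10,80] → #
    (3,1)@(7, 3): e=[18,62,16] → #
    (5,1)@(11, 3): e=[18,-2,80] → ·
    (3,2)@(7, 5): e=[30,50,16] → #
    (5,2)@(11, 5): e=[30,-14,80] → ·
    (3,3)@(7, 7): e=[42,38,16] → #
    (5,3)@(11, 7): e=[42,-26,80] → ·
    (3,4)@(7, 9): e=[54,26,16] → #
    (4,4)@(9, 9): e=[54,-6,48] → ·
    (3,5)@(7, 11): e=[66,14,16] → #
  covered (12 px):
    · · · # # #
    · · · # # ·
    · · · # # ·
    · · · # # ·
    · · · # · ·
    · · · # · ·
    · · · # · ·
    · · · · · ·
    · · · · · ·
    · · · · · ·
    · · · · · ·
    · · · · · ·
T1:
  2·area = 20
  edge (8, 20)→(6, 4): d=(-2,-16) top-left  bias=+0
  edge (6, 4)→(8, 10): d=(2,6) right/bottom  bias=-1
  edge (8, 10)→(8, 20): d=(0,10) right/bottom  bias=-1
    (2,0)@(5, 1): e=[-10,0,30] → ·  [on edge]
    (3,3)@(7, 7): e=[10,0,10] → ·  [on edge]
    (3,4)@(7, 9): e=[6,4,10] → #
    (4,4)@(9, 9): e=[38,-8,-10] → ·
    (3,5)@(7, 11): e=[2,8,10] → #
    (4,5)@(9, 11): e=[34,-4,-10] → ·
    (3,6)@(7, 13): e=[-2,12,10] → ·
    (4,6)@(9, 13): e=[30,0,-10] → ·  [on edge]
    (5,9)@(11, 19): e=[50,0,-30] → ·  [on edge]
  covered (2 px):
    · · · · · ·
    · · · · · ·
    · · · · · ·
    · · · · · ·
    · · · # · ·
    · · · # · ·
    · · · · · ·
    · · · · · ·
    · · · · · ·
    · · · · · ·
    · · · · · ·
    · · · · · ·

Answer: [50,16,30]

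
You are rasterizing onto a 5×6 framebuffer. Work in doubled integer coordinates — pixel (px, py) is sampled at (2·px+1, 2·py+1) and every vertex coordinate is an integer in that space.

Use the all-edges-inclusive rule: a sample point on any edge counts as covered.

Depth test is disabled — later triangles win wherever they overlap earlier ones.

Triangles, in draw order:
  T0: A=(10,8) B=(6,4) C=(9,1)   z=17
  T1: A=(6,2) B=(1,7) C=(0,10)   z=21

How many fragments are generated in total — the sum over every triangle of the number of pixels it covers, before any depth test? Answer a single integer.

T0:
  2·area = 24
  edge (10, 8)→(6, 4): d=(-4,-4) inclusive
  edge (6, 4)→(9, 1): d=(3,-3) inclusive
  edge (9, 1)→(10, 8): d=(1,7) inclusive
    (1,0)@(3, 1): e=[0,-18,42] → ·  [on edge]
    (4,0)@(9, 1): e=[24,0,0] → #  [on edge]
    (2,1)@(5, 3): e=[0,-6,30] → ·  [on edge]
    (3,1)@(7, 3): e=[8,0,16] → #  [on edge]
    (2,2)@(5, 5): e=[-8,0,32] → ·  [on edge]
    (3,2)@(7, 5): e=[0,6,18] → #  [on edge]
    (1,3)@(3, 7): e=[-24,0,48] → ·  [on edge]
    (3,3)@(7, 7): e=[-8,12,20] → ·
    (4,3)@(9, 7): e=[0,18,6] → #  [on edge]
    (0,4)@(1, 9): e=[-40,0,64] → ·  [on edge]
    (4,4)@(9, 9): e=[-8,24,8] → ·
  covered (6 px):
    · · · · #
    · · · # #
    · · · # #
    · · · · #
    · · · · ·
    · · · · ·
T1:
  2·area = 10  (B↔C swapped to make it positive)
  edge (6, 2)→(0, 10): d=(-6,8) inclusive
  edge (0, 10)→(1, 7): d=(1,-3) inclusive
  edge (1, 7)→(6, 2): d=(5,-5) inclusive
    (1,0)@(3, 1): e=[30,0,-20] → ·  [on edge]
    (3,0)@(7, 1): e=[-2,12,0] → ·  [on edge]
    (2,1)@(5, 3): e=[2,8,0] → #  [on edge]
    (3,1)@(7, 3): e=[-14,14,10] → ·
    (1,2)@(3, 5): e=[6,4,0] → #  [on edge]
    (2,2)@(5, 5): e=[-10,10,10] → ·
    (0,3)@(1, 7): e=[10,0,0] → #  [on edge]
    (1,3)@(3, 7): e=[-6,6,10] → ·
    (0,4)@(1, 9): e=[-2,2,10] → ·
  covered (3 px):
    · · · · ·
    · · # · ·
    · # · · ·
    # · · · ·
    · · · · ·
    · · · · ·

Result: 9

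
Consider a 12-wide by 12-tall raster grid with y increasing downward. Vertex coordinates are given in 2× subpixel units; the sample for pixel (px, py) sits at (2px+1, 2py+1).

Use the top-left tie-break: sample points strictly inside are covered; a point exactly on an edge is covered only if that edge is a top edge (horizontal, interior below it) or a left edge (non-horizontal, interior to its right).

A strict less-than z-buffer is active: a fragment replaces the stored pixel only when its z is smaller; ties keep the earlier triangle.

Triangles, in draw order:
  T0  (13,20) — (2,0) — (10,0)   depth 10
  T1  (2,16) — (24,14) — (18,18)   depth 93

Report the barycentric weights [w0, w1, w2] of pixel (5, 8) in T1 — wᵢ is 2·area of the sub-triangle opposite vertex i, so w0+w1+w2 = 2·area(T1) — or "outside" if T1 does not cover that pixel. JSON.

T0:
  2·area = 160
  edge (13, 20)→(2, 0): d=(-11,-20) top-left  bias=+0
  edge (2, 0)→(10, 0): d=(8,0) top-left  bias=+0
  edge (10, 0)→(13, 20): d=(3,20) right/bottom  bias=-1
    (1,0)@(3, 1): e=[9,8,143] → #
    (2,0)@(5, 1): e=[49,8,103] → #
    (3,0)@(7, 1): e=[89,8,63] → #
    (4,0)@(9, 1): e=[129,8,23] → #
    (5,0)@(11, 1): e=[169,8,-17] → ·
    (1,1)@(3, 3): e=[-13,24,149] → ·
    (2,1)@(5, 3): e=[27,24,109] → #
    (5,1)@(11, 3): e=[147,24,-11] → ·
    (2,2)@(5, 5): e=[5,40,115] → #
    (5,2)@(11, 5): e=[125,40,-5] → ·
    (2,3)@(5, 7): e=[-17,56,121] → ·
    (3,3)@(7, 7): e=[23,56,81] → #
  covered (20 px):
    · # # # # · · · · · · ·
    · · # # # · · · · · · ·
    · · # # # · · · · · · ·
    · · · # # # · · · · · ·
    · · · # # # · · · · · ·
    · · · · # # · · · · · ·
    · · · · · # · · · · · ·
    · · · · · # · · · · · ·
    · · · · · · · · · · · ·
    · · · · · · · · · · · ·
    · · · · · · · · · · · ·
    · · · · · · · · · · · ·
T1:
  2·area = 76
  edge (2, 16)→(24, 14): d=(22,-2) top-left  bias=+0
  edge (24, 14)→(18, 18): d=(-6,4) right/bottom  bias=-1
  edge (18, 18)→(2, 16): d=(-16,-2) top-left  bias=+0
    (6,7)@(13, 15): e=[0,38,38] → #  [on edge]
    (7,7)@(15, 15): e=[4,30,42] → #
    (8,7)@(17, 15): e=[8,22,46] → #
    (9,7)@(19, 15): e=[12,14,50] → #
    (10,7)@(21, 15): e=[16,6,54] → #
    (11,7)@(23, 15): e=[20,-2,58] → ·
    (5,8)@(11, 17): e=[40,34,2] → #
    (10,8)@(21, 17): e=[60,-6,22] → ·
    (5,9)@(11, 19): e=[84,22,-30] → ·
    (6,9)@(13, 19): e=[88,14,-26] → ·
    (7,9)@(15, 19): e=[92,6,-22] → ·
    (8,9)@(17, 19): e=[96,-2,-18] → ·
  covered (10 px):
    · · · · · · · · · · · ·
    · · · · · · · · · · · ·
    · · · · · · · · · · · ·
    · · · · · · · · · · · ·
    · · · · · · · · · · · ·
    · · · · · · · · · · · ·
    · · · · · · · · · · · ·
    · · · · · · # # # # # ·
    · · · · · # # # # # · ·
    · · · · · · · · · · · ·
    · · · · · · · · · · · ·
    · · · · · · · · · · · ·

Final: [34,2,40]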